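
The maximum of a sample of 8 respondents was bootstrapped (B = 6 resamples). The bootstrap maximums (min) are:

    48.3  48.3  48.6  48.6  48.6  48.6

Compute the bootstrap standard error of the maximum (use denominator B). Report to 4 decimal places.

SE* = 0.1414

Bootstrap SE is the standard deviation of the 6 replicate maximums.
Mean of replicates: (48.3 + 48.3 + 48.6 + 48.6 + 48.6 + 48.6) / 6 = 291.00000 / 6 = 48.50000
Sum of squared deviations: (−0.20000)² + (−0.20000)² + (+0.10000)² + (+0.10000)² + (+0.10000)² + (+0.10000)² = 0.12000
Variance = 0.12000 / 6 = 0.02000
SE* = √0.02000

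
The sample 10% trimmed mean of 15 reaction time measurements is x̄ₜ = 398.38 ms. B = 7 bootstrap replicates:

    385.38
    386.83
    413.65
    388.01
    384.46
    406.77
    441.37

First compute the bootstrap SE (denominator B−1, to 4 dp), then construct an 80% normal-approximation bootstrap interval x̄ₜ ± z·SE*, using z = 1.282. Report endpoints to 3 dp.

Mean of replicates = 400.9243; sum of squared deviations = 2710.0972; SE* = √(2710.0972/6) = 21.2528
Margin = 1.282 × 21.2528 = 27.2461
Interval: 398.38 ± 27.2461

(371.134, 425.626)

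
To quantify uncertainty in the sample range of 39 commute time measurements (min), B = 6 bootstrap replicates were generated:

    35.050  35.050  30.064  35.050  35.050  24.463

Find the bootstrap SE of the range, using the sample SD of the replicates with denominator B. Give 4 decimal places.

SE* = 4.0109

Bootstrap SE is the standard deviation of the 6 replicate ranges.
Mean of replicates: (35.050 + 35.050 + 30.064 + 35.050 + 35.050 + 24.463) / 6 = 194.72700 / 6 = 32.45450
Sum of squared deviations: (+2.59550)² + (+2.59550)² + (−2.39050)² + (+2.59550)² + (+2.59550)² + (−7.99150)² = 96.52504
Variance = 96.52504 / 6 = 16.08751
SE* = √16.08751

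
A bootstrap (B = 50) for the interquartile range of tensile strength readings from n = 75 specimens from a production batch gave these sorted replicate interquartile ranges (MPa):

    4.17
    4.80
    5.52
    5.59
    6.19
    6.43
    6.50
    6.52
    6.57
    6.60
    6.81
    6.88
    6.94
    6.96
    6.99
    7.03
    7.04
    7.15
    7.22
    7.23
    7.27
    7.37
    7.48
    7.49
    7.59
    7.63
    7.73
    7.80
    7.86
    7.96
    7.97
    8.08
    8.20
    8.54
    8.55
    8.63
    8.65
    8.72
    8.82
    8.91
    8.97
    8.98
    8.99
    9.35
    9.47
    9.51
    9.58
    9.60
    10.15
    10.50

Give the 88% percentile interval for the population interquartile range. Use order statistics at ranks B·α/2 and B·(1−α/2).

α = 0.12; lower rank = 50 × 0.060 = 3; upper rank = 50 × 0.940 = 47.
The 3rd smallest replicate is 5.52; the 47th is 9.58.

(5.52, 9.58)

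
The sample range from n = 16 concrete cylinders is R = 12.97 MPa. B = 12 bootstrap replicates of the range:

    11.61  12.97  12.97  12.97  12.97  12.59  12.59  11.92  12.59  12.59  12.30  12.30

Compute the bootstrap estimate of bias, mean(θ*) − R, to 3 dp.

bias = −0.439

mean(θ*) = (11.61 + 12.97 + 12.97 + 12.97 + 12.97 + 12.59 + 12.59 + 11.92 + 12.59 + 12.59 + 12.30 + 12.30) / 12 = 12.5308
bias = 12.5308 − 12.97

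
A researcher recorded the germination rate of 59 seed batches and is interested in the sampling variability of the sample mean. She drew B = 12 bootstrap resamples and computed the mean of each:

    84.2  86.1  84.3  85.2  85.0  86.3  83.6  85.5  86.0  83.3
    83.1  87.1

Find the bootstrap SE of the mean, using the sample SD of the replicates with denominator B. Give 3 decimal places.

SE* = 1.231

Bootstrap SE is the standard deviation of the 12 replicate means.
Mean of replicates: (84.2 + 86.1 + 84.3 + 85.2 + 85.0 + 86.3 + 83.6 + 85.5 + 86.0 + 83.3 + 83.1 + 87.1) / 12 = 1019.7000 / 12 = 84.9750
Sum of squared deviations: (−0.7750)² + (+1.1250)² + (−0.6750)² + (+0.2250)² + (+0.0250)² + (+1.3250)² + (−1.3750)² + (+0.5250)² + (+1.0250)² + (−1.6750)² + (−1.8750)² + (+2.1250)² = 18.1825
Variance = 18.1825 / 12 = 1.5152
SE* = √1.5152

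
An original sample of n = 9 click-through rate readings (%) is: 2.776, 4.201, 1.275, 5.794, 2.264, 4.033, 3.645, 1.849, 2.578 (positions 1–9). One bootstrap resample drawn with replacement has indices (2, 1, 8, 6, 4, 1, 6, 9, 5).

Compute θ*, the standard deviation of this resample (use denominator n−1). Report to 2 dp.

θ* = 1.24

Resample values: 4.201, 2.776, 1.849, 4.033, 5.794, 2.776, 4.033, 2.578, 2.264.
Mean = 3.3671; sum of squared deviations = 12.3150
s² = 12.3150 / 8 = 1.5394
s = √1.5394 = 1.24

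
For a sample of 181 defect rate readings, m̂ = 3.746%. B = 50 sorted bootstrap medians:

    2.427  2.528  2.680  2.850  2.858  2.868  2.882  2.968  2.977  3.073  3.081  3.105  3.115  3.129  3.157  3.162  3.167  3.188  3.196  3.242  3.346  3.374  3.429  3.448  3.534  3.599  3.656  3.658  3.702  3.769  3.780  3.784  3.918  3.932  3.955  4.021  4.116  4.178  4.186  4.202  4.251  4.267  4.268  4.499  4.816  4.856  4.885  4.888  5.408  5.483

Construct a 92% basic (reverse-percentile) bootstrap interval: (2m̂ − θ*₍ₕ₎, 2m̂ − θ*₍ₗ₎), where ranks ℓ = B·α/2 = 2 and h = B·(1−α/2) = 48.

(2.604, 4.964)

Percentile endpoints at ranks 2 and 48: θ*₍2₎ = 2.528, θ*₍48₎ = 4.888.
Basic interval reflects these around m̂:
  lower = 2 × 3.746 − 4.888 = 2.604
  upper = 2 × 3.746 − 2.528 = 4.964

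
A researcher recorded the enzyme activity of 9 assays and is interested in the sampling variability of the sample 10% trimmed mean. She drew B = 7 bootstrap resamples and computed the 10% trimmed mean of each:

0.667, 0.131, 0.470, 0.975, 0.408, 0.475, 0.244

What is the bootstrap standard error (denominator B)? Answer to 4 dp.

Bootstrap SE is the standard deviation of the 7 replicate 10% trimmed means.
Mean of replicates: (0.667 + 0.131 + 0.470 + 0.975 + 0.408 + 0.475 + 0.244) / 7 = 3.37000 / 7 = 0.48143
Sum of squared deviations: (+0.18557)² + (−0.35043)² + (−0.01143)² + (+0.49357)² + (−0.07343)² + (−0.00643)² + (−0.23743)² = 0.46279
Variance = 0.46279 / 7 = 0.06611
SE* = √0.06611

SE* = 0.2571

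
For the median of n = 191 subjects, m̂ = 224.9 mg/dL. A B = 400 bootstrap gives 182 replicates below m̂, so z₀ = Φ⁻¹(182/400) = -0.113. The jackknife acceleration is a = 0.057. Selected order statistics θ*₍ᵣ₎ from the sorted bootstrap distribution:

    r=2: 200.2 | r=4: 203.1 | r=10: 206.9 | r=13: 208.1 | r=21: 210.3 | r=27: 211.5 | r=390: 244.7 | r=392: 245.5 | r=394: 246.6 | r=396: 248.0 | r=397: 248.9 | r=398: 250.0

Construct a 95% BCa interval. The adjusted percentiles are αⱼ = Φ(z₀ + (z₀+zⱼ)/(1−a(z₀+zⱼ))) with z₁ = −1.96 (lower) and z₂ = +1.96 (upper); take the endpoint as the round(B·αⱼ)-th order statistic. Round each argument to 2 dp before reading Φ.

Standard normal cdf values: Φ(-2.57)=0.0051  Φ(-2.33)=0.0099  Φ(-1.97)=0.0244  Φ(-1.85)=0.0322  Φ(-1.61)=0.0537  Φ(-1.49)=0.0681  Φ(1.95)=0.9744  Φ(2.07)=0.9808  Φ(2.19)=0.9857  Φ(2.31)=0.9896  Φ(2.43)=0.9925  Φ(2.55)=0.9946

(206.9, 244.7)

Lower: z₀ + z₁ = -0.113 + (-1.960) = -2.073; 1 − a(z₀+z₁) = 1 − (0.057)(-2.073) = 1.1182; argument = -0.113 + (-2.073)/1.1182 = -1.9669 → -1.97.
α₁ = Φ(-1.97) = 0.0244; rank = round(400 × 0.0244) = 10; θ*₍10₎ = 206.9.
Upper: z₀ + z₂ = 1.847; 1 − a(z₀+z₂) = 0.8947; argument = 1.9513 → 1.95; α₂ = 0.9744; rank = 390; θ*₍390₎ = 244.7.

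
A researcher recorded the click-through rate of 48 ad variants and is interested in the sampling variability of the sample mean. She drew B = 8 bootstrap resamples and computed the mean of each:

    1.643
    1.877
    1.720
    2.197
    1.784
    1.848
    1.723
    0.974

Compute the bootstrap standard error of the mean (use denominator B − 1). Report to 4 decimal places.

Bootstrap SE is the standard deviation of the 8 replicate means.
Mean of replicates: (1.643 + 1.877 + 1.720 + 2.197 + 1.784 + 1.848 + 1.723 + 0.974) / 8 = 13.76600 / 8 = 1.72075
Sum of squared deviations: (−0.07775)² + (+0.15625)² + (−0.00075)² + (+0.47625)² + (+0.06325)² + (+0.12725)² + (+0.00225)² + (−0.74675)² = 0.83511
Variance = 0.83511 / 7 = 0.11930
SE* = √0.11930

SE* = 0.3454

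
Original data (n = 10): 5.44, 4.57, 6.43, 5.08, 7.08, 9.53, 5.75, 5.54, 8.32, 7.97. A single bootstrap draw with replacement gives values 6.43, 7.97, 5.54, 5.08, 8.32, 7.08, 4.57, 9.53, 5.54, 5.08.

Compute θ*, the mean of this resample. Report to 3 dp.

Mean = (6.43 + 7.97 + 5.54 + 5.08 + 8.32 + 7.08 + 4.57 + 9.53 + 5.54 + 5.08) / 10 = 65.140 / 10 = 6.514

θ* = 6.514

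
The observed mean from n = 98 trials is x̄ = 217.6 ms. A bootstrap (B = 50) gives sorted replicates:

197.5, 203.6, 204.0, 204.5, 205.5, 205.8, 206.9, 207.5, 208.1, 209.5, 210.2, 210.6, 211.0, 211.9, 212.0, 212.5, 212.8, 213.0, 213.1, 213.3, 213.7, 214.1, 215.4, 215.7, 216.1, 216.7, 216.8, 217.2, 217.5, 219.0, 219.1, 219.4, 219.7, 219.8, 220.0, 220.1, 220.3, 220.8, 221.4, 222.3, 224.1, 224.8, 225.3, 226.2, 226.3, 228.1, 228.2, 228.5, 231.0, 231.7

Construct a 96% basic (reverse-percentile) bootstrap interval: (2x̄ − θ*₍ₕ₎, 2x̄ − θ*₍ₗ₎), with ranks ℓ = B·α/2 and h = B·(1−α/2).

Percentile endpoints at ranks 1 and 49: θ*₍1₎ = 197.5, θ*₍49₎ = 231.0.
Basic interval reflects these around x̄:
  lower = 2 × 217.6 − 231.0 = 204.2
  upper = 2 × 217.6 − 197.5 = 237.7

(204.2, 237.7)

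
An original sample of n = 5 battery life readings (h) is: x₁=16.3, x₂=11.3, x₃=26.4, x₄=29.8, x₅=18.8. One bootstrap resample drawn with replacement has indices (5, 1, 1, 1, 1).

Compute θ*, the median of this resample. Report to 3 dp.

Resample values: 18.8, 16.3, 16.3, 16.3, 16.3.
Sorted: 16.3, 16.3, 16.3, 16.3, 18.8
Median = middle value = 16.300

θ* = 16.300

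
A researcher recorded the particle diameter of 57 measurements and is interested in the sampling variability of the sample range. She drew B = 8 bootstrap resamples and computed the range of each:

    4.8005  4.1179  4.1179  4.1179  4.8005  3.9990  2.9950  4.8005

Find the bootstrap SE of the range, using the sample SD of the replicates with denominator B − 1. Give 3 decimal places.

SE* = 0.608

Bootstrap SE is the standard deviation of the 8 replicate ranges.
Mean of replicates: (4.8005 + 4.1179 + 4.1179 + 4.1179 + 4.8005 + 3.9990 + 2.9950 + 4.8005) / 8 = 33.74920 / 8 = 4.21865
Sum of squared deviations: (+0.58185)² + (−0.10075)² + (−0.10075)² + (−0.10075)² + (+0.58185)² + (−0.21965)² + (−1.22365)² + (+0.58185)² = 2.59167
Variance = 2.59167 / 7 = 0.37024
SE* = √0.37024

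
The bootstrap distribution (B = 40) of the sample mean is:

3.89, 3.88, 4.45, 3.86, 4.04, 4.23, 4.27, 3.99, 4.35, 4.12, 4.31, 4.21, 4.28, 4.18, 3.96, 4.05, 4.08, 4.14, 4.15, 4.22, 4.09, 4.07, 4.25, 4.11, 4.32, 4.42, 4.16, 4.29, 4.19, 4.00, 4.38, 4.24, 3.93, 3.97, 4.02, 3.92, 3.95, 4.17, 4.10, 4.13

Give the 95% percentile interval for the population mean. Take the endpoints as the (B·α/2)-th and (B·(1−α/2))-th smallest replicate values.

(3.86, 4.42)

Sorted replicates: 3.86, 3.88, 3.89, 3.92, 3.93, 3.95, 3.96, 3.97, 3.99, 4.00, 4.02, 4.04, 4.05, 4.07, 4.08, 4.09, 4.10, 4.11, 4.12, 4.13, 4.14, 4.15, 4.16, 4.17, 4.18, 4.19, 4.21, 4.22, 4.23, 4.24, 4.25, 4.27, 4.28, 4.29, 4.31, 4.32, 4.35, 4.38, 4.42, 4.45
α = 0.05; lower rank = 40 × 0.025 = 1; upper rank = 40 × 0.975 = 39.
The 1st smallest replicate is 3.86; the 39th is 4.42.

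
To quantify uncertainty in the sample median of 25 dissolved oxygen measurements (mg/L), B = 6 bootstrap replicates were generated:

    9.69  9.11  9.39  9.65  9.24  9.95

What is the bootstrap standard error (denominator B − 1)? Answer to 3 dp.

Bootstrap SE is the standard deviation of the 6 replicate medians.
Mean of replicates: (9.69 + 9.11 + 9.39 + 9.65 + 9.24 + 9.95) / 6 = 57.0300 / 6 = 9.5050
Sum of squared deviations: (+0.1850)² + (−0.3950)² + (−0.1150)² + (+0.1450)² + (−0.2650)² + (+0.4450)² = 0.4927
Variance = 0.4927 / 5 = 0.0985
SE* = √0.0985

SE* = 0.314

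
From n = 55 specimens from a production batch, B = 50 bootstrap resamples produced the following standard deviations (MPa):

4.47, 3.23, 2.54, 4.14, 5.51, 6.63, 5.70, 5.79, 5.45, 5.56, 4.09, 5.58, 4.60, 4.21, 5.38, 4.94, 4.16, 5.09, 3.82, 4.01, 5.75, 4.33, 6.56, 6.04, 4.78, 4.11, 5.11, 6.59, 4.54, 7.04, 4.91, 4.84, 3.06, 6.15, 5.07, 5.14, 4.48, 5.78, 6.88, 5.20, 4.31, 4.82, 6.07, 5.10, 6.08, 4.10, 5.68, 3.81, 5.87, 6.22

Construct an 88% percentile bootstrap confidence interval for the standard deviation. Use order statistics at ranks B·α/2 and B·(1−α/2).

(3.23, 6.59)

Sorted replicates: 2.54, 3.06, 3.23, 3.81, 3.82, 4.01, 4.09, 4.10, 4.11, 4.14, 4.16, 4.21, 4.31, 4.33, 4.47, 4.48, 4.54, 4.60, 4.78, 4.82, 4.84, 4.91, 4.94, 5.07, 5.09, 5.10, 5.11, 5.14, 5.20, 5.38, 5.45, 5.51, 5.56, 5.58, 5.68, 5.70, 5.75, 5.78, 5.79, 5.87, 6.04, 6.07, 6.08, 6.15, 6.22, 6.56, 6.59, 6.63, 6.88, 7.04
α = 0.12; lower rank = 50 × 0.060 = 3; upper rank = 50 × 0.940 = 47.
The 3rd smallest replicate is 3.23; the 47th is 6.59.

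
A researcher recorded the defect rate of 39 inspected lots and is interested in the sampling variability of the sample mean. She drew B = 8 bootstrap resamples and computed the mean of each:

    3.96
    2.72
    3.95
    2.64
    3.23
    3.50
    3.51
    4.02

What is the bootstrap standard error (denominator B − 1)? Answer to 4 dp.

Bootstrap SE is the standard deviation of the 8 replicate means.
Mean of replicates: (3.96 + 2.72 + 3.95 + 2.64 + 3.23 + 3.50 + 3.51 + 4.02) / 8 = 27.53000 / 8 = 3.44125
Sum of squared deviations: (+0.51875)² + (−0.72125)² + (+0.50875)² + (−0.80125)² + (−0.21125)² + (+0.05875)² + (+0.06875)² + (+0.57875)² = 2.07789
Variance = 2.07789 / 7 = 0.29684
SE* = √0.29684

SE* = 0.5448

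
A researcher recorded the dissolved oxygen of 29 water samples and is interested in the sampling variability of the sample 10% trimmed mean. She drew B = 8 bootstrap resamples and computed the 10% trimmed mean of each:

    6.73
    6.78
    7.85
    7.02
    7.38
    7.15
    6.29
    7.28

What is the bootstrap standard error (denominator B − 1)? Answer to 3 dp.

SE* = 0.473

Bootstrap SE is the standard deviation of the 8 replicate 10% trimmed means.
Mean of replicates: (6.73 + 6.78 + 7.85 + 7.02 + 7.38 + 7.15 + 6.29 + 7.28) / 8 = 56.4800 / 8 = 7.0600
Sum of squared deviations: (−0.3300)² + (−0.2800)² + (+0.7900)² + (−0.0400)² + (+0.3200)² + (+0.0900)² + (−0.7700)² + (+0.2200)² = 1.5648
Variance = 1.5648 / 7 = 0.2235
SE* = √0.2235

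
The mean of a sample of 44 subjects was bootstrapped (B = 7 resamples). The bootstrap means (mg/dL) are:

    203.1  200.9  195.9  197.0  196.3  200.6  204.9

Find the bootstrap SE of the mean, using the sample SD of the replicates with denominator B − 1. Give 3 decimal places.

Bootstrap SE is the standard deviation of the 7 replicate means.
Mean of replicates: (203.1 + 200.9 + 195.9 + 197.0 + 196.3 + 200.6 + 204.9) / 7 = 1398.7000 / 7 = 199.8143
Sum of squared deviations: (+3.2857)² + (+1.0857)² + (−3.9143)² + (−2.8143)² + (−3.5143)² + (+0.7857)² + (+5.0857)² = 74.0486
Variance = 74.0486 / 6 = 12.3414
SE* = √12.3414

SE* = 3.513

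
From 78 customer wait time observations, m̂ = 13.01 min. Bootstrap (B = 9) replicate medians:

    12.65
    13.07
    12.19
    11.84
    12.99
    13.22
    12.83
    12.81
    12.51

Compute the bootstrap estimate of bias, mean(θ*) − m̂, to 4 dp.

mean(θ*) = (12.65 + 13.07 + 12.19 + 11.84 + 12.99 + 13.22 + 12.83 + 12.81 + 12.51) / 9 = 12.67889
bias = 12.67889 − 13.01

bias = −0.3311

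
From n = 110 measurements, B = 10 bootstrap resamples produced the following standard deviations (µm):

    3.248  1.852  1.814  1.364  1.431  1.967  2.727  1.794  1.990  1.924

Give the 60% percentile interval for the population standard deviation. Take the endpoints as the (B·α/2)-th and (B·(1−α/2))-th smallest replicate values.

(1.431, 1.990)

Sorted replicates: 1.364, 1.431, 1.794, 1.814, 1.852, 1.924, 1.967, 1.990, 2.727, 3.248
α = 0.40; lower rank = 10 × 0.200 = 2; upper rank = 10 × 0.800 = 8.
The 2nd smallest replicate is 1.431; the 8th is 1.990.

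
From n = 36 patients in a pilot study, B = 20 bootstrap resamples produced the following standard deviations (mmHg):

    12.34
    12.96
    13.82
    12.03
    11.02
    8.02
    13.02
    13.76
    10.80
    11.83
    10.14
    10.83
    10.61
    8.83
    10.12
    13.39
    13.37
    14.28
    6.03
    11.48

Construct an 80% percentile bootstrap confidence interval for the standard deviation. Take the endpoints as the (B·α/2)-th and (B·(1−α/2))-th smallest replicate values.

Sorted replicates: 6.03, 8.02, 8.83, 10.12, 10.14, 10.61, 10.80, 10.83, 11.02, 11.48, 11.83, 12.03, 12.34, 12.96, 13.02, 13.37, 13.39, 13.76, 13.82, 14.28
α = 0.20; lower rank = 20 × 0.100 = 2; upper rank = 20 × 0.900 = 18.
The 2nd smallest replicate is 8.02; the 18th is 13.76.

(8.02, 13.76)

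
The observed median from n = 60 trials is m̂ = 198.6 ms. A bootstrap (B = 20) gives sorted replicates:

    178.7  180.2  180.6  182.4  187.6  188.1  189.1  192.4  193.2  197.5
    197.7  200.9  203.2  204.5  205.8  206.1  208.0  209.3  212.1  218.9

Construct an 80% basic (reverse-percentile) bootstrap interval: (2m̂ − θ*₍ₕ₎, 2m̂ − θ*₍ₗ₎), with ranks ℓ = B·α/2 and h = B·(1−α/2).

Percentile endpoints at ranks 2 and 18: θ*₍2₎ = 180.2, θ*₍18₎ = 209.3.
Basic interval reflects these around m̂:
  lower = 2 × 198.6 − 209.3 = 187.9
  upper = 2 × 198.6 − 180.2 = 217.0

(187.9, 217.0)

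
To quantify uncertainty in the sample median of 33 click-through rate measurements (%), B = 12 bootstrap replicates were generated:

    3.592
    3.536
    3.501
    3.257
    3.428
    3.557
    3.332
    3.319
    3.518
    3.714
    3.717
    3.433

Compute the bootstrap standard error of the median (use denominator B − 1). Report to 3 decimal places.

Bootstrap SE is the standard deviation of the 12 replicate medians.
Mean of replicates: (3.592 + 3.536 + 3.501 + 3.257 + 3.428 + 3.557 + 3.332 + 3.319 + 3.518 + 3.714 + 3.717 + 3.433) / 12 = 41.9040 / 12 = 3.4920
Sum of squared deviations: (+0.1000)² + (+0.0440)² + (+0.0090)² + (−0.2350)² + (−0.0640)² + (+0.0650)² + (−0.1600)² + (−0.1730)² + (+0.0260)² + (+0.2220)² + (+0.2250)² + (−0.0590)² = 0.2352
Variance = 0.2352 / 11 = 0.0214
SE* = √0.0214

SE* = 0.146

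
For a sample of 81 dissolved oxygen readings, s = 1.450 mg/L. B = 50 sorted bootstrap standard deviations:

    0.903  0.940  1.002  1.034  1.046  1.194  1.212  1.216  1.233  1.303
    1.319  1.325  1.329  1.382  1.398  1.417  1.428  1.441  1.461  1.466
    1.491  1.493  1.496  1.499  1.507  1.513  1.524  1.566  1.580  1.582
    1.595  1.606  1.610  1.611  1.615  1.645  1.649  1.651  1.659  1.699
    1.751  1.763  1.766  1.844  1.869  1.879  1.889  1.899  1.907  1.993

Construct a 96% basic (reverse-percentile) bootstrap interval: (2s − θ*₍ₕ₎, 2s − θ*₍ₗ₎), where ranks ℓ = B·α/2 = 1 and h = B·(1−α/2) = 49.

Percentile endpoints at ranks 1 and 49: θ*₍1₎ = 0.903, θ*₍49₎ = 1.907.
Basic interval reflects these around s:
  lower = 2 × 1.450 − 1.907 = 0.993
  upper = 2 × 1.450 − 0.903 = 1.997

(0.993, 1.997)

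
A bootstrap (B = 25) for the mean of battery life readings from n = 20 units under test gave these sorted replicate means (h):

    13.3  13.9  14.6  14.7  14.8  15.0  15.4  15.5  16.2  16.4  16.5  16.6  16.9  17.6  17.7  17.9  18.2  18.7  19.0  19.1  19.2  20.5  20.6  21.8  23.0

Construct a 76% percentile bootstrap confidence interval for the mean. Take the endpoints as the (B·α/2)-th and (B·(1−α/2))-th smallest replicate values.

(14.6, 20.5)

α = 0.24; lower rank = 25 × 0.120 = 3; upper rank = 25 × 0.880 = 22.
The 3rd smallest replicate is 14.6; the 22nd is 20.5.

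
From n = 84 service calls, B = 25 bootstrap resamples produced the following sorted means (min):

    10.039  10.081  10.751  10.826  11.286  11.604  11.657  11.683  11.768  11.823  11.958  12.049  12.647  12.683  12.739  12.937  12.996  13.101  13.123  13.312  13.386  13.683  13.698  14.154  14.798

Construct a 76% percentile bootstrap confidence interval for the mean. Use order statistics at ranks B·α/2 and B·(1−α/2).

(10.751, 13.683)

α = 0.24; lower rank = 25 × 0.120 = 3; upper rank = 25 × 0.880 = 22.
The 3rd smallest replicate is 10.751; the 22nd is 13.683.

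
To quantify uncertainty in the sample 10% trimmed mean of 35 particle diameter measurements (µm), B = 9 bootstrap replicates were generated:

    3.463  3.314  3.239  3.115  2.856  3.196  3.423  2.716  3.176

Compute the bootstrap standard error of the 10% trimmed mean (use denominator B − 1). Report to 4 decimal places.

Bootstrap SE is the standard deviation of the 9 replicate 10% trimmed means.
Mean of replicates: (3.463 + 3.314 + 3.239 + 3.115 + 2.856 + 3.196 + 3.423 + 2.716 + 3.176) / 9 = 28.49800 / 9 = 3.16644
Sum of squared deviations: (+0.29656)² + (+0.14756)² + (+0.07256)² + (−0.05144)² + (−0.31044)² + (+0.02956)² + (+0.25656)² + (−0.45044)² + (+0.00956)² = 0.48369
Variance = 0.48369 / 8 = 0.06046
SE* = √0.06046

SE* = 0.2459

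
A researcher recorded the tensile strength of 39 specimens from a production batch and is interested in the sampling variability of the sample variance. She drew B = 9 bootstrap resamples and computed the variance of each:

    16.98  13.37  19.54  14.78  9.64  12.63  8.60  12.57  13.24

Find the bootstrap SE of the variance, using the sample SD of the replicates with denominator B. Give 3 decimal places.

Bootstrap SE is the standard deviation of the 9 replicate variances.
Mean of replicates: (16.98 + 13.37 + 19.54 + 14.78 + 9.64 + 12.63 + 8.60 + 12.57 + 13.24) / 9 = 121.3500 / 9 = 13.4833
Sum of squared deviations: (+3.4967)² + (−0.1133)² + (+6.0567)² + (+1.2967)² + (−3.8433)² + (−0.8533)² + (−4.8833)² + (−0.9133)² + (−0.2433)² = 90.8438
Variance = 90.8438 / 9 = 10.0938
SE* = √10.0938

SE* = 3.177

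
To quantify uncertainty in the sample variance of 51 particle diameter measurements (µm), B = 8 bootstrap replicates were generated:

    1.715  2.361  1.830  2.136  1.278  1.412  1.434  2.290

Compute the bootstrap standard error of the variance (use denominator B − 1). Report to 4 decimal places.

Bootstrap SE is the standard deviation of the 8 replicate variances.
Mean of replicates: (1.715 + 2.361 + 1.830 + 2.136 + 1.278 + 1.412 + 1.434 + 2.290) / 8 = 14.45600 / 8 = 1.80700
Sum of squared deviations: (−0.09200)² + (+0.55400)² + (+0.02300)² + (+0.32900)² + (−0.52900)² + (−0.39500)² + (−0.37300)² + (+0.48300)² = 1.23243
Variance = 1.23243 / 7 = 0.17606
SE* = √0.17606

SE* = 0.4196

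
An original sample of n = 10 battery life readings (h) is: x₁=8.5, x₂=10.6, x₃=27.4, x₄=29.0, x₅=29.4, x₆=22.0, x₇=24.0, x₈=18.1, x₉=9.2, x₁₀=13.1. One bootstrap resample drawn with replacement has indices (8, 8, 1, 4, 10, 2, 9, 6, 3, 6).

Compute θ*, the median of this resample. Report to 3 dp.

θ* = 18.100

Resample values: 18.1, 18.1, 8.5, 29.0, 13.1, 10.6, 9.2, 22.0, 27.4, 22.0.
Sorted: 8.5, 9.2, 10.6, 13.1, 18.1, 18.1, 22.0, 22.0, 27.4, 29.0
Median = average of the two middle values = 18.100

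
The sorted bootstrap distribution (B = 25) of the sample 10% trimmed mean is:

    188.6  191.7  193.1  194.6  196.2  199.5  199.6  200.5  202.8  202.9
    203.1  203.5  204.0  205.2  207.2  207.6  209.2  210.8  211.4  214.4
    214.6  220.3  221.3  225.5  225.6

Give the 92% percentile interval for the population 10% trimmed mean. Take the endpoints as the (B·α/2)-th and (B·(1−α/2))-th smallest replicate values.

α = 0.08; lower rank = 25 × 0.040 = 1; upper rank = 25 × 0.960 = 24.
The 1st smallest replicate is 188.6; the 24th is 225.5.

(188.6, 225.5)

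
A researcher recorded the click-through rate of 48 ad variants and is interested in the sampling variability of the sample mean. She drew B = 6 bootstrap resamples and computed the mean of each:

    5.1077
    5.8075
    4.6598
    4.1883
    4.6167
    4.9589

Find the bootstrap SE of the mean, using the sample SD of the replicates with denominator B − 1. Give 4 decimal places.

SE* = 0.5503

Bootstrap SE is the standard deviation of the 6 replicate means.
Mean of replicates: (5.1077 + 5.8075 + 4.6598 + 4.1883 + 4.6167 + 4.9589) / 6 = 29.33890 / 6 = 4.88982
Sum of squared deviations: (+0.21788)² + (+0.91768)² + (−0.23002)² + (−0.70152)² + (−0.27312)² + (+0.06908)² = 1.51401
Variance = 1.51401 / 5 = 0.30280
SE* = √0.30280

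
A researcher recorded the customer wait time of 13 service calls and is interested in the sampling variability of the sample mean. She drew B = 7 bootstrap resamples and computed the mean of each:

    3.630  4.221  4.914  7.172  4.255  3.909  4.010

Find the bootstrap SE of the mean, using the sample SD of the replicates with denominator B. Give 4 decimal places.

SE* = 1.1175

Bootstrap SE is the standard deviation of the 7 replicate means.
Mean of replicates: (3.630 + 4.221 + 4.914 + 7.172 + 4.255 + 3.909 + 4.010) / 7 = 32.11100 / 7 = 4.58729
Sum of squared deviations: (−0.95729)² + (−0.36629)² + (+0.32671)² + (+2.58471)² + (−0.33229)² + (−0.67829)² + (−0.57729)² = 8.74180
Variance = 8.74180 / 7 = 1.24883
SE* = √1.24883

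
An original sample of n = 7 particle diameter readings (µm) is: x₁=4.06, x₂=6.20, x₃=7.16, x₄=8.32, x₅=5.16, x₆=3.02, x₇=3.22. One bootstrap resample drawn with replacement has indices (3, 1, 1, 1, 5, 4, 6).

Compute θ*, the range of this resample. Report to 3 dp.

Resample values: 7.16, 4.06, 4.06, 4.06, 5.16, 8.32, 3.02.
Range = 8.32 − 3.02 = 5.300

θ* = 5.300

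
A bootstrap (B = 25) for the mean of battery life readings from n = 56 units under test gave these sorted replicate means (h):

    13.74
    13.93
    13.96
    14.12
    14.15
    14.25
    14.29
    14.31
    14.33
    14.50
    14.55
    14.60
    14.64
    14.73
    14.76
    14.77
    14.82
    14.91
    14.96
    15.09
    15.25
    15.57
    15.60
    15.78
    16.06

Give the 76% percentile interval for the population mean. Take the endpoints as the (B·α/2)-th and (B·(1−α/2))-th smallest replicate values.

α = 0.24; lower rank = 25 × 0.120 = 3; upper rank = 25 × 0.880 = 22.
The 3rd smallest replicate is 13.96; the 22nd is 15.57.

(13.96, 15.57)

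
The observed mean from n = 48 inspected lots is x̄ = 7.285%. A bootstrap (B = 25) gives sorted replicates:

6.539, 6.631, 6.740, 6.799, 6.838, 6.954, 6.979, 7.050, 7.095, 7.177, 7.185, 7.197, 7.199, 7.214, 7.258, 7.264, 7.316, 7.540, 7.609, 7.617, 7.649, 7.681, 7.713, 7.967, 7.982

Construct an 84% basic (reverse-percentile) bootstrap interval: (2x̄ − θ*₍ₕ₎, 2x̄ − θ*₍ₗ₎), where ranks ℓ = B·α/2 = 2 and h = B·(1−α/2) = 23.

(6.857, 7.939)

Percentile endpoints at ranks 2 and 23: θ*₍2₎ = 6.631, θ*₍23₎ = 7.713.
Basic interval reflects these around x̄:
  lower = 2 × 7.285 − 7.713 = 6.857
  upper = 2 × 7.285 − 6.631 = 7.939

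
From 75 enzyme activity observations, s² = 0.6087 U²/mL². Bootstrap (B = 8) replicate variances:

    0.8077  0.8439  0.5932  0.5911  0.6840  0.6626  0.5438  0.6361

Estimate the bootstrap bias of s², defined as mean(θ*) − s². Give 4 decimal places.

bias = +0.0616

mean(θ*) = (0.8077 + 0.8439 + 0.5932 + 0.5911 + 0.6840 + 0.6626 + 0.5438 + 0.6361) / 8 = 0.67030
bias = 0.67030 − 0.6087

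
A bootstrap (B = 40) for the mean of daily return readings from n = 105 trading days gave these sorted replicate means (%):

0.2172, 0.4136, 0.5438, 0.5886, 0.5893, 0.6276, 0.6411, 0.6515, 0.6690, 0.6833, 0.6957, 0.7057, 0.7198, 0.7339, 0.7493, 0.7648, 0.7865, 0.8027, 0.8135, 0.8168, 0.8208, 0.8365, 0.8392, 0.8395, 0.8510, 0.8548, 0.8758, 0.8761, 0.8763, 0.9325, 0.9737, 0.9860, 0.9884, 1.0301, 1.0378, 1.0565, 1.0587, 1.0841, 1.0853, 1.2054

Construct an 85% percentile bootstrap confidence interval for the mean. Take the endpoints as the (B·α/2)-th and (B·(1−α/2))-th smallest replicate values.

α = 0.15; lower rank = 40 × 0.075 = 3; upper rank = 40 × 0.925 = 37.
The 3rd smallest replicate is 0.5438; the 37th is 1.0587.

(0.5438, 1.0587)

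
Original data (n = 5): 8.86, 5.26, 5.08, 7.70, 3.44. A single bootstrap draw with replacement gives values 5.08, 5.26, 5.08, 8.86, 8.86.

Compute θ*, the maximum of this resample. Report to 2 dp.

Maximum = 8.86

θ* = 8.86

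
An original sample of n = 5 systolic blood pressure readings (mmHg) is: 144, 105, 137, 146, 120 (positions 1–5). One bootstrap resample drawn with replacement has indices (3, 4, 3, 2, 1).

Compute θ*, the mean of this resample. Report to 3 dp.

θ* = 133.800

Resample values: 137, 146, 137, 105, 144.
Mean = (137 + 146 + 137 + 105 + 144) / 5 = 669.0 / 5 = 133.800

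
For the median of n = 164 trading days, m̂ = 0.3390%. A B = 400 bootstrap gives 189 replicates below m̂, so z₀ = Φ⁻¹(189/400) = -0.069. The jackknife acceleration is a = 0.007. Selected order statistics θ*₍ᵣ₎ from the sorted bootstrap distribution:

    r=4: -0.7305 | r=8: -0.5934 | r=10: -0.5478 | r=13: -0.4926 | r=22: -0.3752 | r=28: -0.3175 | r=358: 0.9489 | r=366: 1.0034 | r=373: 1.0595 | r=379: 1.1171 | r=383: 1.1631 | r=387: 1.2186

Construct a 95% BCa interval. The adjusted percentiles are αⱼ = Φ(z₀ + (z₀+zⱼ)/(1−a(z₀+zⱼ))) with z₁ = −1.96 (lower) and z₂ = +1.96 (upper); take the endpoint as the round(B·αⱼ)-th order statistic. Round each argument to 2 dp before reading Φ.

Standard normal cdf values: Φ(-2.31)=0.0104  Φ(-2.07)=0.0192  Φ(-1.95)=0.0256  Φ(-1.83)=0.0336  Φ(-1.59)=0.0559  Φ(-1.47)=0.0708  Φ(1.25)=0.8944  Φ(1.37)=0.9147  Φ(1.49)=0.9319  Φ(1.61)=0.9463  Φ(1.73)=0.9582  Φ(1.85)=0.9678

Lower: z₀ + z₁ = -0.069 + (-1.960) = -2.029; 1 − a(z₀+z₁) = 1 − (0.007)(-2.029) = 1.0142; argument = -0.069 + (-2.029)/1.0142 = -2.0696 → -2.07.
α₁ = Φ(-2.07) = 0.0192; rank = round(400 × 0.0192) = 8; θ*₍8₎ = -0.5934.
Upper: z₀ + z₂ = 1.891; 1 − a(z₀+z₂) = 0.9868; argument = 1.8474 → 1.85; α₂ = 0.9678; rank = 387; θ*₍387₎ = 1.2186.

(-0.5934, 1.2186)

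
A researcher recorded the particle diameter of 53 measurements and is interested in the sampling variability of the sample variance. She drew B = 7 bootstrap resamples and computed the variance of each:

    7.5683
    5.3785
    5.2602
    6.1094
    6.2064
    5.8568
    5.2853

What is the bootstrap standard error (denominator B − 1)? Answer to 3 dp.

SE* = 0.813

Bootstrap SE is the standard deviation of the 7 replicate variances.
Mean of replicates: (7.5683 + 5.3785 + 5.2602 + 6.1094 + 6.2064 + 5.8568 + 5.2853) / 7 = 41.66490 / 7 = 5.95213
Sum of squared deviations: (+1.61617)² + (−0.57363)² + (−0.69193)² + (+0.15727)² + (+0.25427)² + (−0.09533)² + (−0.66683)² = 3.96296
Variance = 3.96296 / 6 = 0.66049
SE* = √0.66049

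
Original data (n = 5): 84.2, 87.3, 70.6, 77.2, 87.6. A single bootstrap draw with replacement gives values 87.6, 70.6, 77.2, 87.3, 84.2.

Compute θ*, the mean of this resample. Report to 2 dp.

Mean = (87.6 + 70.6 + 77.2 + 87.3 + 84.2) / 5 = 406.90 / 5 = 81.38

θ* = 81.38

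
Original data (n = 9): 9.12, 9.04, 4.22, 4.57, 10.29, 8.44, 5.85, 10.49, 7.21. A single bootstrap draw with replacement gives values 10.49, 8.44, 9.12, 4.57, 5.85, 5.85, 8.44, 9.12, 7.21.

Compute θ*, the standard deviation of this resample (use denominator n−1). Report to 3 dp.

θ* = 1.930

Mean = 7.6767; sum of squared deviations = 29.7892
s² = 29.7892 / 8 = 3.7236
s = √3.7236 = 1.930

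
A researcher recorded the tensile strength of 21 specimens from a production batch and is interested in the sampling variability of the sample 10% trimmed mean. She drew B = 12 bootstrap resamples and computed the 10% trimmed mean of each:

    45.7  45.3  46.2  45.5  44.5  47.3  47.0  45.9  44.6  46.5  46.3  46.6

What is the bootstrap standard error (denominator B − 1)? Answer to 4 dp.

Bootstrap SE is the standard deviation of the 12 replicate 10% trimmed means.
Mean of replicates: (45.7 + 45.3 + 46.2 + 45.5 + 44.5 + 47.3 + 47.0 + 45.9 + 44.6 + 46.5 + 46.3 + 46.6) / 12 = 551.40000 / 12 = 45.95000
Sum of squared deviations: (−0.25000)² + (−0.65000)² + (+0.25000)² + (−0.45000)² + (−1.45000)² + (+1.35000)² + (+1.05000)² + (−0.05000)² + (−1.35000)² + (+0.55000)² + (+0.35000)² + (+0.65000)² = 8.45000
Variance = 8.45000 / 11 = 0.76818
SE* = √0.76818

SE* = 0.8765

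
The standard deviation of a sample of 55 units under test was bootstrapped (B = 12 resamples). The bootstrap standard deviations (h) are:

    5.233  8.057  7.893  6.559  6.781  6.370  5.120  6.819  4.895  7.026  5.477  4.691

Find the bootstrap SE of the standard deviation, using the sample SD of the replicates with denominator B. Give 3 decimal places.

Bootstrap SE is the standard deviation of the 12 replicate standard deviations.
Mean of replicates: (5.233 + 8.057 + 7.893 + 6.559 + 6.781 + 6.370 + 5.120 + 6.819 + 4.895 + 7.026 + 5.477 + 4.691) / 12 = 74.9210 / 12 = 6.2434
Sum of squared deviations: (−1.0104)² + (+1.8136)² + (+1.6496)² + (+0.3156)² + (+0.5376)² + (+0.1266)² + (−1.1234)² + (+0.5756)² + (−1.3484)² + (+0.7826)² + (−0.7664)² + (−1.5524)² = 14.4572
Variance = 14.4572 / 12 = 1.2048
SE* = √1.2048

SE* = 1.098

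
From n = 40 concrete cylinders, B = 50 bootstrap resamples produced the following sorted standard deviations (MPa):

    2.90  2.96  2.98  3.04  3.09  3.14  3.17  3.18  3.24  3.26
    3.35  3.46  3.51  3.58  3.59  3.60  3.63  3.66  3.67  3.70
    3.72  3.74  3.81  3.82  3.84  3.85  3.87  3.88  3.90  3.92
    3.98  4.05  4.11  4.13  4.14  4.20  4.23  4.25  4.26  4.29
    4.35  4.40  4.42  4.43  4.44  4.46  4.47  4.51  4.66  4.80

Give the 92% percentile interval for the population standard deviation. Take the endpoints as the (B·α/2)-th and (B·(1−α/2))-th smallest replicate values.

α = 0.08; lower rank = 50 × 0.040 = 2; upper rank = 50 × 0.960 = 48.
The 2nd smallest replicate is 2.96; the 48th is 4.51.

(2.96, 4.51)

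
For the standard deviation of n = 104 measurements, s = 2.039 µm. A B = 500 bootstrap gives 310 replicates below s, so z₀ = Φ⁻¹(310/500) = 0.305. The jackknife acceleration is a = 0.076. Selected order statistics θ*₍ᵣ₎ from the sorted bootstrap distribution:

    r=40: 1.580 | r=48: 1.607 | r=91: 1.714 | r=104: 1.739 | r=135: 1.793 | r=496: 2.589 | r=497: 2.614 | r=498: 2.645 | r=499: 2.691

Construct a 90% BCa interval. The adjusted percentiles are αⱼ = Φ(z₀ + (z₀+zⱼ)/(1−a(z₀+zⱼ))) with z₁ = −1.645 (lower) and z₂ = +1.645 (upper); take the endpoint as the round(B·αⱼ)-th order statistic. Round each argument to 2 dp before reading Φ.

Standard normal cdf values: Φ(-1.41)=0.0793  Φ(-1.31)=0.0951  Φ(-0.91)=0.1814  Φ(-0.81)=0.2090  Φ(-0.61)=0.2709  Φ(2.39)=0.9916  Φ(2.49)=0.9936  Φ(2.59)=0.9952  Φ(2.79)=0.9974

(1.714, 2.645)

Lower: z₀ + z₁ = 0.305 + (-1.645) = -1.340; 1 − a(z₀+z₁) = 1 − (0.076)(-1.340) = 1.1018; argument = 0.305 + (-1.340)/1.1018 = -0.9111 → -0.91.
α₁ = Φ(-0.91) = 0.1814; rank = round(500 × 0.1814) = 91; θ*₍91₎ = 1.714.
Upper: z₀ + z₂ = 1.950; 1 − a(z₀+z₂) = 0.8518; argument = 2.5943 → 2.59; α₂ = 0.9952; rank = 498; θ*₍498₎ = 2.645.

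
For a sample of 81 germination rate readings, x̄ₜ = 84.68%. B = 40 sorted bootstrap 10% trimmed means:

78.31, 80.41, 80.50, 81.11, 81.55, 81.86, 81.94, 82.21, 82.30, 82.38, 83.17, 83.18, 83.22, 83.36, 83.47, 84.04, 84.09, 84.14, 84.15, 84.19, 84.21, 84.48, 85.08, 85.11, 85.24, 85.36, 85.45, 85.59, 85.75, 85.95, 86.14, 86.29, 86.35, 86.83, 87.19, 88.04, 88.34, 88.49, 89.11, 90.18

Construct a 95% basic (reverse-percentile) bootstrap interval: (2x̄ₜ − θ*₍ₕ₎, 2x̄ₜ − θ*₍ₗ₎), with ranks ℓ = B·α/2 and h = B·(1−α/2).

(80.25, 91.05)

Percentile endpoints at ranks 1 and 39: θ*₍1₎ = 78.31, θ*₍39₎ = 89.11.
Basic interval reflects these around x̄ₜ:
  lower = 2 × 84.68 − 89.11 = 80.25
  upper = 2 × 84.68 − 78.31 = 91.05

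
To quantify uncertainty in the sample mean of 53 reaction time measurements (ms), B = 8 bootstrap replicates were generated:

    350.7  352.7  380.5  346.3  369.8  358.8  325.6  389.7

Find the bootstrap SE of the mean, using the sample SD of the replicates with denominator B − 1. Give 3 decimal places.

Bootstrap SE is the standard deviation of the 8 replicate means.
Mean of replicates: (350.7 + 352.7 + 380.5 + 346.3 + 369.8 + 358.8 + 325.6 + 389.7) / 8 = 2874.1000 / 8 = 359.2625
Sum of squared deviations: (−8.5625)² + (−6.5625)² + (+21.2375)² + (−12.9625)² + (+10.5375)² + (−0.4625)² + (−33.6625)² + (+30.4375)² = 2906.2987
Variance = 2906.2987 / 7 = 415.1855
SE* = √415.1855

SE* = 20.376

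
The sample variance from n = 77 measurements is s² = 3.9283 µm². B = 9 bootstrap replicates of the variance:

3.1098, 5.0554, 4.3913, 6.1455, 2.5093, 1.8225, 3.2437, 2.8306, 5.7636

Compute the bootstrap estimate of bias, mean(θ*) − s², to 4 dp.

mean(θ*) = (3.1098 + 5.0554 + 4.3913 + 6.1455 + 2.5093 + 1.8225 + 3.2437 + 2.8306 + 5.7636) / 9 = 3.87463
bias = 3.87463 − 3.9283

bias = −0.0537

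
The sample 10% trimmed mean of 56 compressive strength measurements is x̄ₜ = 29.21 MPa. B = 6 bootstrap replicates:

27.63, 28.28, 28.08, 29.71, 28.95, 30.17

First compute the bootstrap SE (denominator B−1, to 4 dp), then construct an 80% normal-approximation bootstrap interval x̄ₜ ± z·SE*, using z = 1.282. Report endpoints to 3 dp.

Mean of replicates = 28.8033; sum of squared deviations = 4.8851; SE* = √(4.8851/5) = 0.9884
Margin = 1.282 × 0.9884 = 1.2671
Interval: 29.21 ± 1.2671

(27.943, 30.477)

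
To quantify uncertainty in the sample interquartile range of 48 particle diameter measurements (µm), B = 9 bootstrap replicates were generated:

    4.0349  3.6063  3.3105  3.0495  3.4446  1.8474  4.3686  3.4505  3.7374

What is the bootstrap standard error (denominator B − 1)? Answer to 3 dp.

Bootstrap SE is the standard deviation of the 9 replicate interquartile ranges.
Mean of replicates: (4.0349 + 3.6063 + 3.3105 + 3.0495 + 3.4446 + 1.8474 + 4.3686 + 3.4505 + 3.7374) / 9 = 30.84970 / 9 = 3.42774
Sum of squared deviations: (+0.60716)² + (+0.17856)² + (−0.11724)² + (−0.37824)² + (+0.01686)² + (−1.58034)² + (+0.94086)² + (+0.02276)² + (+0.30966)² = 4.03672
Variance = 4.03672 / 8 = 0.50459
SE* = √0.50459

SE* = 0.710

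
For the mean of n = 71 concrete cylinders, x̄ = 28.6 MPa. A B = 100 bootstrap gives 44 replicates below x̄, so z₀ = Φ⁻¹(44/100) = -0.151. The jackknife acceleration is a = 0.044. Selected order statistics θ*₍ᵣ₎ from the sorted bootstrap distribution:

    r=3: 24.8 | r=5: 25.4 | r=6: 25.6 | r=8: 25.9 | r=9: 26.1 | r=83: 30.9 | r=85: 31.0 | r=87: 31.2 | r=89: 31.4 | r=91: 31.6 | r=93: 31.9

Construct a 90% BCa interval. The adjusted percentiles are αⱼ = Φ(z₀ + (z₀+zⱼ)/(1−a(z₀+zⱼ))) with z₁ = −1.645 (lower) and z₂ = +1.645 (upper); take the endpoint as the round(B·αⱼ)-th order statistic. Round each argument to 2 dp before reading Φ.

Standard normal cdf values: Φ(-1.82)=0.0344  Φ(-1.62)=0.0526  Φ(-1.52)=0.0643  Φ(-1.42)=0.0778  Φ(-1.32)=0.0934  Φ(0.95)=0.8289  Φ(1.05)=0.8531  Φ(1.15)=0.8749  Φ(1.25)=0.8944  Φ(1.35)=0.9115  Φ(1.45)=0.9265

(24.8, 31.9)

Lower: z₀ + z₁ = -0.151 + (-1.645) = -1.796; 1 − a(z₀+z₁) = 1 − (0.044)(-1.796) = 1.0790; argument = -0.151 + (-1.796)/1.0790 = -1.8155 → -1.82.
α₁ = Φ(-1.82) = 0.0344; rank = round(100 × 0.0344) = 3; θ*₍3₎ = 24.8.
Upper: z₀ + z₂ = 1.494; 1 − a(z₀+z₂) = 0.9343; argument = 1.4481 → 1.45; α₂ = 0.9265; rank = 93; θ*₍93₎ = 31.9.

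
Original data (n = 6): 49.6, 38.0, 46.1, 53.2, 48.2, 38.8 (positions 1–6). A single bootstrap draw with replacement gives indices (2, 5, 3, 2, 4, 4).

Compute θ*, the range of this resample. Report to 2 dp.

Resample values: 38.0, 48.2, 46.1, 38.0, 53.2, 53.2.
Range = 53.2 − 38.0 = 15.20

θ* = 15.20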